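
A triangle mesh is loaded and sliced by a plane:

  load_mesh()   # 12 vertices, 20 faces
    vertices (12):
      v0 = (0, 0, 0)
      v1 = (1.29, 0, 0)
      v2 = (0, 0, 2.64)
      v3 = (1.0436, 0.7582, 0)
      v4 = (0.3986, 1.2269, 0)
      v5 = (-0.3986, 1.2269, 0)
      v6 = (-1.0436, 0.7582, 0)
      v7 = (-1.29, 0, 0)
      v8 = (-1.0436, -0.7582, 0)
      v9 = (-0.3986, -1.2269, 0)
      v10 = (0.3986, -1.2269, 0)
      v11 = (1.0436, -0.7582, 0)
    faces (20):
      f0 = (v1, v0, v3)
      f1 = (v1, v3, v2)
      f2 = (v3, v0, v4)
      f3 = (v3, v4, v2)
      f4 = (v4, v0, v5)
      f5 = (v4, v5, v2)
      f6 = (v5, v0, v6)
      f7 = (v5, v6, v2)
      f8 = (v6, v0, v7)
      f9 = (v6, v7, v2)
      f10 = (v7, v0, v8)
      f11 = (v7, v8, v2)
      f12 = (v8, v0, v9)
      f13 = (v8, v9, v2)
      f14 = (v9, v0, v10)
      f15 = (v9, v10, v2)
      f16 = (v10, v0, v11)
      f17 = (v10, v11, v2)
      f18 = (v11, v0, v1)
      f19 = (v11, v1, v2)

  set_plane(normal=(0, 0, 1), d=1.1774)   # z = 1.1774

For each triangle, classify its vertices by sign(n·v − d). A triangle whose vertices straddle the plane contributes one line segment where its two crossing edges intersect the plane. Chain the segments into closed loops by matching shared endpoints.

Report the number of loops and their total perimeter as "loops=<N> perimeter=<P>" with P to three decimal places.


loops=1 perimeter=4.417

Straddling triangles (10 of 20):
  (v1,v3,v2) [--+] → (0.57817, 0.420054, 1.1774)–(0.71468, 0, 1.1774)  len=0.4417
  (v3,v4,v2) [--+] → (0.22083, 0.679721, 1.1774)–(0.57817, 0.420054, 1.1774)  len=0.4417
  (v4,v5,v2) [--+] → (-0.22083, 0.679721, 1.1774)–(0.22083, 0.679721, 1.1774)  len=0.4417
  (v5,v6,v2) [--+] → (-0.57817, 0.420054, 1.1774)–(-0.22083, 0.679721, 1.1774)  len=0.4417
  (v6,v7,v2) [--+] → (-0.71468, 0, 1.1774)–(-0.57817, 0.420054, 1.1774)  len=0.4417
  (v7,v8,v2) [--+] → (-0.57817, -0.420054, 1.1774)–(-0.71468, 0, 1.1774)  len=0.4417
  (v8,v9,v2) [--+] → (-0.22083, -0.679721, 1.1774)–(-0.57817, -0.420054, 1.1774)  len=0.4417
  (v9,v10,v2) [--+] → (0.22083, -0.679721, 1.1774)–(-0.22083, -0.679721, 1.1774)  len=0.4417
  (v10,v11,v2) [--+] → (0.57817, -0.420054, 1.1774)–(0.22083, -0.679721, 1.1774)  len=0.4417
  (v11,v1,v2) [--+] → (0.71468, 0, 1.1774)–(0.57817, -0.420054, 1.1774)  len=0.4417

Chained into 1 loop(s):
  loop 1: 10 segments, perimeter = 4.4169
Total perimeter = 4.417


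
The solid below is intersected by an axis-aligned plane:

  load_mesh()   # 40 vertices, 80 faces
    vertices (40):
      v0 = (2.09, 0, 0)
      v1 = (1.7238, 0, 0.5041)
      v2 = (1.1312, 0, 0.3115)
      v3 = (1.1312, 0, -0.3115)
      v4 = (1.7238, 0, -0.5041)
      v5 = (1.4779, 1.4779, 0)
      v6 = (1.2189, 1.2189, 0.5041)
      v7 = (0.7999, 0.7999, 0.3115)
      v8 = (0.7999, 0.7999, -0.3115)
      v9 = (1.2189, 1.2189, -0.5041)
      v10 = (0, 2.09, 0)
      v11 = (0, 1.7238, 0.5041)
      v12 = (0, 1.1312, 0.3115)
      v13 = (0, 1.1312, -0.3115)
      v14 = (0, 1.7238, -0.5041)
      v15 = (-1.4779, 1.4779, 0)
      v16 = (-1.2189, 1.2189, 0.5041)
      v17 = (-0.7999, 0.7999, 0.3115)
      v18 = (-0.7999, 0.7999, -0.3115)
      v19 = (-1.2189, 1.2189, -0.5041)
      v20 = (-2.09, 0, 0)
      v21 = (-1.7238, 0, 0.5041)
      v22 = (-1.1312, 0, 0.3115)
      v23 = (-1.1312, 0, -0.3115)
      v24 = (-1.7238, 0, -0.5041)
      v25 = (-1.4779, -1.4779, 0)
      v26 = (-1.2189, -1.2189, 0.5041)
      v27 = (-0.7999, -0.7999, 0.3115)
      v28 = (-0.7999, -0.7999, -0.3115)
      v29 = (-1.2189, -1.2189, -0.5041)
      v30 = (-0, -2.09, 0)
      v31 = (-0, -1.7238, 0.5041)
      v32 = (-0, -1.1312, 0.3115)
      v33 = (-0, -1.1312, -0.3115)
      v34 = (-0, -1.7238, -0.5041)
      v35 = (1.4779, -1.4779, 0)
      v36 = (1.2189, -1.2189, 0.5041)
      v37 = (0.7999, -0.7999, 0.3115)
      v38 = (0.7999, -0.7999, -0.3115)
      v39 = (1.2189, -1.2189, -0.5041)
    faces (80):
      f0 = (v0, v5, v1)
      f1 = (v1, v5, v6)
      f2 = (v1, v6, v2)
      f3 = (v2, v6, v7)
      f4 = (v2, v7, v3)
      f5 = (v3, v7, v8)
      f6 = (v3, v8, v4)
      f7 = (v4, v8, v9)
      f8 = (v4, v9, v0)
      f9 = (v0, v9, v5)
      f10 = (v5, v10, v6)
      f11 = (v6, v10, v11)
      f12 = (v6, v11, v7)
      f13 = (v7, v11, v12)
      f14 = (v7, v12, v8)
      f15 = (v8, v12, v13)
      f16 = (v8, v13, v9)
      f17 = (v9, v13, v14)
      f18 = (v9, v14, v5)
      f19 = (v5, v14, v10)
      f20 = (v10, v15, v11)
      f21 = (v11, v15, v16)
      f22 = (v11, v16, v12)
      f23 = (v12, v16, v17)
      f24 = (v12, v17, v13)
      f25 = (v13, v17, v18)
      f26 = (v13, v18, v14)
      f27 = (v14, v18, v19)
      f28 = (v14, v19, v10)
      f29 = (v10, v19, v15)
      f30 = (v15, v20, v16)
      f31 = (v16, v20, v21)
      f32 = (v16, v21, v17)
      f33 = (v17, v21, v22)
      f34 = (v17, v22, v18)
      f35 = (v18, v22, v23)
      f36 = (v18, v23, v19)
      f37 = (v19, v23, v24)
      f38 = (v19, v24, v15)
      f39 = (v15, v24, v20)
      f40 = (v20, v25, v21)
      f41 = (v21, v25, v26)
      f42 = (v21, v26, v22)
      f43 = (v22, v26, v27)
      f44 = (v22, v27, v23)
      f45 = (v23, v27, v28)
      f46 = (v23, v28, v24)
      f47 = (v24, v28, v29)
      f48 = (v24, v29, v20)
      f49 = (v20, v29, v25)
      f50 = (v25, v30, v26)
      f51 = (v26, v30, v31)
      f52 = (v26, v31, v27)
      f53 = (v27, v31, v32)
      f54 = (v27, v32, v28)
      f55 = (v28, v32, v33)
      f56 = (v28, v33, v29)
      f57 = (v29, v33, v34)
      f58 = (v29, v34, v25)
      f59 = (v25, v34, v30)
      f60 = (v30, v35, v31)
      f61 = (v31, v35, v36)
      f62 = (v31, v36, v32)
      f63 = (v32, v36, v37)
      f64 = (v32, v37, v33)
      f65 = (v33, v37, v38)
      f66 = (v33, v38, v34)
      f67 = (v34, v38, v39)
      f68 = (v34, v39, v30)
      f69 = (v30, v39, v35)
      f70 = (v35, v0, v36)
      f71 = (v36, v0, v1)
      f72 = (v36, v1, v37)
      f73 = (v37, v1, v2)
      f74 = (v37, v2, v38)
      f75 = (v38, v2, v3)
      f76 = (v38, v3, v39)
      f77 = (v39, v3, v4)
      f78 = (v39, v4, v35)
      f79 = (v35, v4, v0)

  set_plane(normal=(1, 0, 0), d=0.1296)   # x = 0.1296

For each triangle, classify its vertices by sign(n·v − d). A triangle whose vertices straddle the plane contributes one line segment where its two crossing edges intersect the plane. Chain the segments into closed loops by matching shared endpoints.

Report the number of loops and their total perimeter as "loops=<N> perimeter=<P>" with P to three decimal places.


loops=2 perimeter=6.231

Straddling triangles (20 of 80):
  (v5,v10,v6) [+-+] → (0.1296, 2.03632, 0)–(0.1296, 1.99738, 0.0535986)  len=0.0663
  (v6,v10,v11) [+--] → (0.1296, 1.99738, 0.0535986)–(0.1296, 1.67012, 0.5041)  len=0.5568
  (v6,v11,v7) [+-+] → (0.1296, 1.67012, 0.5041)–(0.1296, 1.57411, 0.472895)  len=0.1010
  (v7,v11,v12) [+--] → (0.1296, 1.57411, 0.472895)–(0.1296, 1.07752, 0.3115)  len=0.5222
  (v7,v12,v8) [+-+] → (0.1296, 1.07752, 0.3115)–(0.1296, 1.07752, 0.210561)  len=0.1009
  (v8,v12,v13) [+--] → (0.1296, 1.07752, 0.210561)–(0.1296, 1.07752, -0.3115)  len=0.5221
  (v8,v13,v9) [+-+] → (0.1296, 1.07752, -0.3115)–(0.1296, 1.14052, -0.331978)  len=0.0662
  (v9,v13,v14) [+--] → (0.1296, 1.14052, -0.331978)–(0.1296, 1.67012, -0.5041)  len=0.5569
  (v9,v14,v5) [+-+] → (0.1296, 1.67012, -0.5041)–(0.1296, 1.70224, -0.459894)  len=0.0546
  (v5,v14,v10) [+--] → (0.1296, 1.70224, -0.459894)–(0.1296, 2.03632, 0)  len=0.5684
  (v30,v35,v31) [-+-] → (0.1296, -2.03632, 0)–(0.1296, -1.70224, 0.459894)  len=0.5684
  (v31,v35,v36) [-++] → (0.1296, -1.70224, 0.459894)–(0.1296, -1.67012, 0.5041)  len=0.0546
  (v31,v36,v32) [-+-] → (0.1296, -1.67012, 0.5041)–(0.1296, -1.14052, 0.331978)  len=0.5569
  (v32,v36,v37) [-++] → (0.1296, -1.14052, 0.331978)–(0.1296, -1.07752, 0.3115)  len=0.0662
  (v32,v37,v33) [-+-] → (0.1296, -1.07752, 0.3115)–(0.1296, -1.07752, -0.210561)  len=0.5221
  (v33,v37,v38) [-++] → (0.1296, -1.07752, -0.210561)–(0.1296, -1.07752, -0.3115)  len=0.1009
  (v33,v38,v34) [-+-] → (0.1296, -1.07752, -0.3115)–(0.1296, -1.57411, -0.472895)  len=0.5222
  (v34,v38,v39) [-++] → (0.1296, -1.57411, -0.472895)–(0.1296, -1.67012, -0.5041)  len=0.1010
  (v34,v39,v30) [-+-] → (0.1296, -1.67012, -0.5041)–(0.1296, -1.99738, -0.0535986)  len=0.5568
  (v30,v39,v35) [-++] → (0.1296, -1.99738, -0.0535986)–(0.1296, -2.03632, 0)  len=0.0663

Chained into 2 loop(s):
  loop 1: 10 segments, perimeter = 3.1154
  loop 2: 10 segments, perimeter = 3.1154
Total perimeter = 6.231


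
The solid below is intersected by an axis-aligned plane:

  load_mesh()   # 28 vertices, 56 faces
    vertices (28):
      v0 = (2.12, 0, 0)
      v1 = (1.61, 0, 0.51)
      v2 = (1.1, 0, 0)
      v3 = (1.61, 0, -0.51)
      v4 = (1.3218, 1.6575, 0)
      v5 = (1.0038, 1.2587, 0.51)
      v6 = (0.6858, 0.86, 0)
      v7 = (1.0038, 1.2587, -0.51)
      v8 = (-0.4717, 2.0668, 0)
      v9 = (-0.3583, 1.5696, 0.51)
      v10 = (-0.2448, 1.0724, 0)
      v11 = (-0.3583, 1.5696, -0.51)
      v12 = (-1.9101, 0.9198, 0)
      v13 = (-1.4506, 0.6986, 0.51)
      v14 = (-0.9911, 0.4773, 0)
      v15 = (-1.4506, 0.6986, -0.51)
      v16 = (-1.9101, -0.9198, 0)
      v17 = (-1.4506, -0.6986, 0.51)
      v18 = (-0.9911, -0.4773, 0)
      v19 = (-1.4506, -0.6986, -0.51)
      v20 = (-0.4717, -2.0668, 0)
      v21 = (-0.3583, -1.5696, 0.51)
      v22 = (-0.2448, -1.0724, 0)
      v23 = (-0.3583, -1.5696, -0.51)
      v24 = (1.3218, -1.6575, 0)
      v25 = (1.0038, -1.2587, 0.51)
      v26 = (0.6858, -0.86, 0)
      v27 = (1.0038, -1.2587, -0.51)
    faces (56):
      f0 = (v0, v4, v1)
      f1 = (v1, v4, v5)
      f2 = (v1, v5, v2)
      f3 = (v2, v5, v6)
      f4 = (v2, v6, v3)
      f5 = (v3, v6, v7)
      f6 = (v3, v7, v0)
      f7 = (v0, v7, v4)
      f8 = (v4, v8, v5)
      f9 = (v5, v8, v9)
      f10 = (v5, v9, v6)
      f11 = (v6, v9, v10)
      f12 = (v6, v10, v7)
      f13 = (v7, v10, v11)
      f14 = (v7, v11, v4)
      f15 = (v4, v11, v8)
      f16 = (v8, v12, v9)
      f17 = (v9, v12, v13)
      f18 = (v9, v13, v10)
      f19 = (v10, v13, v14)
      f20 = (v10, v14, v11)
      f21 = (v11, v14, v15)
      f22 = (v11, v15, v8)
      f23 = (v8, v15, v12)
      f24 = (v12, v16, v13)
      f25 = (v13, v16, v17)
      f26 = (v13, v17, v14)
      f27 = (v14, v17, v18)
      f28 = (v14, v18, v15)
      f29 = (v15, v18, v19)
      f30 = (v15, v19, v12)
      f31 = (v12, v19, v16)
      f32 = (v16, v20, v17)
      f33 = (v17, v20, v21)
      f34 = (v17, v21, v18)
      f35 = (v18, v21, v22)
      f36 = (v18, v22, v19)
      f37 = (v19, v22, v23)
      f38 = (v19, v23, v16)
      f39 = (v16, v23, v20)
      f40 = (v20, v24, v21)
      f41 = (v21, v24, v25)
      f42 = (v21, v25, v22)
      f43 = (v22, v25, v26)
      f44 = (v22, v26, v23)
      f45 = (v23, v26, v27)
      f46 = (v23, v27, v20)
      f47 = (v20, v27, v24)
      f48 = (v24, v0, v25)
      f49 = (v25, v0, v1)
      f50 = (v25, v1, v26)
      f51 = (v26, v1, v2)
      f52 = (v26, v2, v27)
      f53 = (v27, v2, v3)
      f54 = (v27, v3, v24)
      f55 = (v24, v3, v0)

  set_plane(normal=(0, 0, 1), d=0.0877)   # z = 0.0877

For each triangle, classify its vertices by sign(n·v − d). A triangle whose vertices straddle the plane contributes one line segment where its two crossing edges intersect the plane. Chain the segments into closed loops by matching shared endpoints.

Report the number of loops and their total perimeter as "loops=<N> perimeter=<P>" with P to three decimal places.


loops=2 perimeter=19.559

Straddling triangles (28 of 56):
  (v0,v4,v1) [--+] → (1.37136, 1.37247, 0.0877)–(2.0323, 0, 0.0877)  len=1.5233
  (v1,v4,v5) [+-+] → (1.37136, 1.37247, 0.0877)–(1.26712, 1.58892, 0.0877)  len=0.2402
  (v1,v5,v2) [++-] → (1.08346, 0.216447, 0.0877)–(1.1877, 0, 0.0877)  len=0.2402
  (v2,v5,v6) [-+-] → (1.08346, 0.216447, 0.0877)–(0.740484, 0.928561, 0.0877)  len=0.7904
  (v4,v8,v5) [--+] → (-0.217972, 1.92784, 0.0877)–(1.26712, 1.58892, 0.0877)  len=1.5233
  (v5,v8,v9) [+-+] → (-0.217972, 1.92784, 0.0877)–(-0.4522, 1.9813, 0.0877)  len=0.2403
  (v5,v9,v6) [++-] → (0.506256, 0.982023, 0.0877)–(0.740484, 0.928561, 0.0877)  len=0.2403
  (v6,v9,v10) [-+-] → (0.506256, 0.982023, 0.0877)–(-0.264318, 1.1579, 0.0877)  len=0.7904
  (v8,v12,v9) [--+] → (-1.64325, 1.03154, 0.0877)–(-0.4522, 1.9813, 0.0877)  len=1.5234
  (v9,v12,v13) [+-+] → (-1.64325, 1.03154, 0.0877)–(-1.83108, 0.881762, 0.0877)  len=0.2402
  (v9,v13,v10) [++-] → (-0.45215, 1.00812, 0.0877)–(-0.264318, 1.1579, 0.0877)  len=0.2402
  (v10,v13,v14) [-+-] → (-0.45215, 1.00812, 0.0877)–(-1.07012, 0.515355, 0.0877)  len=0.7904
  (v12,v16,v13) [--+] → (-1.83108, -0.641499, 0.0877)–(-1.83108, 0.881762, 0.0877)  len=1.5233
  (v13,v16,v17) [+-+] → (-1.83108, -0.641499, 0.0877)–(-1.83108, -0.881762, 0.0877)  len=0.2403
  (v13,v17,v14) [++-] → (-1.07012, 0.275091, 0.0877)–(-1.07012, 0.515355, 0.0877)  len=0.2403
  (v14,v17,v18) [-+-] → (-1.07012, 0.275091, 0.0877)–(-1.07012, -0.515355, 0.0877)  len=0.7904
  (v16,v20,v17) [--+] → (-0.640032, -1.83152, 0.0877)–(-1.83108, -0.881762, 0.0877)  len=1.5234
  (v17,v20,v21) [+-+] → (-0.640032, -1.83152, 0.0877)–(-0.4522, -1.9813, 0.0877)  len=0.2402
  (v17,v21,v18) [++-] → (-0.882283, -0.665133, 0.0877)–(-1.07012, -0.515355, 0.0877)  len=0.2402
  (v18,v21,v22) [-+-] → (-0.882283, -0.665133, 0.0877)–(-0.264318, -1.1579, 0.0877)  len=0.7904
  (v20,v24,v21) [--+] → (1.03289, -1.64238, 0.0877)–(-0.4522, -1.9813, 0.0877)  len=1.5233
  (v21,v24,v25) [+-+] → (1.03289, -1.64238, 0.0877)–(1.26712, -1.58892, 0.0877)  len=0.2403
  (v21,v25,v22) [++-] → (-0.0300898, -1.10444, 0.0877)–(-0.264318, -1.1579, 0.0877)  len=0.2403
  (v22,v25,v26) [-+-] → (-0.0300898, -1.10444, 0.0877)–(0.740484, -0.928561, 0.0877)  len=0.7904
  (v24,v0,v25) [--+] → (1.92806, -0.216447, 0.0877)–(1.26712, -1.58892, 0.0877)  len=1.5233
  (v25,v0,v1) [+-+] → (1.92806, -0.216447, 0.0877)–(2.0323, 0, 0.0877)  len=0.2402
  (v25,v1,v26) [++-] → (0.844726, -0.712114, 0.0877)–(0.740484, -0.928561, 0.0877)  len=0.2402
  (v26,v1,v2) [-+-] → (0.844726, -0.712114, 0.0877)–(1.1877, 0, 0.0877)  len=0.7904

Chained into 2 loop(s):
  loop 1: 14 segments, perimeter = 12.3449
  loop 2: 14 segments, perimeter = 7.2145
Total perimeter = 19.559


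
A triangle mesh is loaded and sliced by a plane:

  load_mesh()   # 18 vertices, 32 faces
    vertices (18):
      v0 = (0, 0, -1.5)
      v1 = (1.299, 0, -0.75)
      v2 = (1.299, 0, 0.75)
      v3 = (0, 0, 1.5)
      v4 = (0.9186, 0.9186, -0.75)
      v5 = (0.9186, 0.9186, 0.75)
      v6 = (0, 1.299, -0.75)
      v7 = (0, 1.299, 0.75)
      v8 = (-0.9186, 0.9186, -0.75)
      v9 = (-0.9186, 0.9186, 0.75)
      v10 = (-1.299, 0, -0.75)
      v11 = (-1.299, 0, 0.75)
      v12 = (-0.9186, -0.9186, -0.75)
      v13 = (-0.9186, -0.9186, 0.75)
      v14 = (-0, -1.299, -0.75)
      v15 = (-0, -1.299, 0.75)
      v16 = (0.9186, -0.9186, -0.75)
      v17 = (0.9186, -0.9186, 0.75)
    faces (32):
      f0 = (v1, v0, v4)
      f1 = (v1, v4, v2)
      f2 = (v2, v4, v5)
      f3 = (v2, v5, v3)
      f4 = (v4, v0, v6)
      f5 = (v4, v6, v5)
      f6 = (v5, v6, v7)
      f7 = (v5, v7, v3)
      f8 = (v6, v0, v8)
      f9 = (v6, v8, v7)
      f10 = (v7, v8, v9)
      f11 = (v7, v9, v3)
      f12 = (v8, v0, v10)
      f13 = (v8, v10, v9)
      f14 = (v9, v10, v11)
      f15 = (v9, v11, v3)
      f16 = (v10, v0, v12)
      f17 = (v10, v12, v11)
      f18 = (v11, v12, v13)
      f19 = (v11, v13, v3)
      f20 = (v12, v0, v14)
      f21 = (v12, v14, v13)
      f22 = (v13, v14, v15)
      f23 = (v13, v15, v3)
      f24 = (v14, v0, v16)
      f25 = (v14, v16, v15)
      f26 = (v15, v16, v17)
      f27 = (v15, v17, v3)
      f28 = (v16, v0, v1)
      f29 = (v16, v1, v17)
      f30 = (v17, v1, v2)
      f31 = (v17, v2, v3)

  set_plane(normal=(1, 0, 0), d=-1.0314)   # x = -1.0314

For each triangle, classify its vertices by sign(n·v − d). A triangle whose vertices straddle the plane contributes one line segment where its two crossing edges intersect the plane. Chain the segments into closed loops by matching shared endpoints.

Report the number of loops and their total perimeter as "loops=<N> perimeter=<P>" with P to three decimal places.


loops=1 perimeter=5.658

Straddling triangles (8 of 32):
  (v8,v0,v10) [++-] → (-1.0314, 0, -0.904503)–(-1.0314, 0.646208, -0.75)  len=0.6644
  (v8,v10,v9) [+-+] → (-1.0314, 0.646208, -0.75)–(-1.0314, 0.646208, 0.305205)  len=1.0552
  (v9,v10,v11) [+--] → (-1.0314, 0.646208, 0.305205)–(-1.0314, 0.646208, 0.75)  len=0.4448
  (v9,v11,v3) [+-+] → (-1.0314, 0.646208, 0.75)–(-1.0314, 0, 0.904503)  len=0.6644
  (v10,v0,v12) [-++] → (-1.0314, 0, -0.904503)–(-1.0314, -0.646208, -0.75)  len=0.6644
  (v10,v12,v11) [-+-] → (-1.0314, -0.646208, -0.75)–(-1.0314, -0.646208, -0.305205)  len=0.4448
  (v11,v12,v13) [-++] → (-1.0314, -0.646208, -0.305205)–(-1.0314, -0.646208, 0.75)  len=1.0552
  (v11,v13,v3) [-++] → (-1.0314, -0.646208, 0.75)–(-1.0314, 0, 0.904503)  len=0.6644

Chained into 1 loop(s):
  loop 1: 8 segments, perimeter = 5.6577
Total perimeter = 5.658


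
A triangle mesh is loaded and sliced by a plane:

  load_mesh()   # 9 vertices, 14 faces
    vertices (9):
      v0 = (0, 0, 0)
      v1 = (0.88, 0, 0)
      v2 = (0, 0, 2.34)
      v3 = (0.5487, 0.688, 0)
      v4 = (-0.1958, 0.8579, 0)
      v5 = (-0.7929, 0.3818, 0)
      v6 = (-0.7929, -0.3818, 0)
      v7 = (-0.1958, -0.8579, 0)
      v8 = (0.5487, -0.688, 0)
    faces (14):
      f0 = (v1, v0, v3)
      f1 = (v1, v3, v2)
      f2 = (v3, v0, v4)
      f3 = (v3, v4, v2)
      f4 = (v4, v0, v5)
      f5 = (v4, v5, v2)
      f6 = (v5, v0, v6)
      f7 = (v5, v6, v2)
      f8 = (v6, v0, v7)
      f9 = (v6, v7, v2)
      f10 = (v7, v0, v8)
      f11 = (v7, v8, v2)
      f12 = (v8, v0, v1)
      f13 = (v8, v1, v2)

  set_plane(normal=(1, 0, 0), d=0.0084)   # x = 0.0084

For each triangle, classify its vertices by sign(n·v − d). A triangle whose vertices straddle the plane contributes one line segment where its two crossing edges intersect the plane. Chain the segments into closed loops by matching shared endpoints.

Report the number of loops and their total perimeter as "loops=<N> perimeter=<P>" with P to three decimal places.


Straddling triangles (8 of 14):
  (v1,v0,v3) [+-+] → (0.0084, 0, 0)–(0.0084, 0.0105325, 0)  len=0.0105
  (v1,v3,v2) [++-] → (0.0084, 0.0105325, 2.30418)–(0.0084, 0, 2.31766)  len=0.0171
  (v3,v0,v4) [+--] → (0.0084, 0.0105325, 0)–(0.0084, 0.8113, 0)  len=0.8008
  (v3,v4,v2) [+--] → (0.0084, 0.8113, 0)–(0.0084, 0.0105325, 2.30418)  len=2.4394
  (v7,v0,v8) [--+] → (0.0084, -0.0105325, 0)–(0.0084, -0.8113, 0)  len=0.8008
  (v7,v8,v2) [-+-] → (0.0084, -0.8113, 0)–(0.0084, -0.0105325, 2.30418)  len=2.4394
  (v8,v0,v1) [+-+] → (0.0084, -0.0105325, 0)–(0.0084, 0, 0)  len=0.0105
  (v8,v1,v2) [++-] → (0.0084, 0, 2.31766)–(0.0084, -0.0105325, 2.30418)  len=0.0171

Chained into 1 loop(s):
  loop 1: 8 segments, perimeter = 6.5355
Total perimeter = 6.536

loops=1 perimeter=6.536


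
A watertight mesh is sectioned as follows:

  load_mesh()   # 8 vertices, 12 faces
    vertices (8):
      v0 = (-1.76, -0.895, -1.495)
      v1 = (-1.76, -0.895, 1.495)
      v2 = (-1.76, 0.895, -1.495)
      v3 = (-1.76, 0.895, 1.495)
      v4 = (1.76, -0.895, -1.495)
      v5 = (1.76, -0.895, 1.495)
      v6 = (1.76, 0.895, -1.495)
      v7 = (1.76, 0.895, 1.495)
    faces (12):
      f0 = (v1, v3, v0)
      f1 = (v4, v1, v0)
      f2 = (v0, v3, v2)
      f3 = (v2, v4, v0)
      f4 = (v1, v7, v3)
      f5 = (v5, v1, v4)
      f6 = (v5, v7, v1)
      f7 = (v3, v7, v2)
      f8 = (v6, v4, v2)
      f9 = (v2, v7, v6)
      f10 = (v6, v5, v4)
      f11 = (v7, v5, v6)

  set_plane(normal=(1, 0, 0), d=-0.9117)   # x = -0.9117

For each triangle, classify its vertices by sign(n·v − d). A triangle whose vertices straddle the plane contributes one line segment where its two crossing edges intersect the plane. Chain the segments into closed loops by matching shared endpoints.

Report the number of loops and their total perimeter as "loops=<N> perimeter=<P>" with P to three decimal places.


loops=1 perimeter=9.560

Straddling triangles (8 of 12):
  (v4,v1,v0) [+--] → (-0.9117, -0.895, 0.774427)–(-0.9117, -0.895, -1.495)  len=2.2694
  (v2,v4,v0) [-+-] → (-0.9117, 0.46362, -1.495)–(-0.9117, -0.895, -1.495)  len=1.3586
  (v1,v7,v3) [-+-] → (-0.9117, -0.46362, 1.495)–(-0.9117, 0.895, 1.495)  len=1.3586
  (v5,v1,v4) [+-+] → (-0.9117, -0.895, 1.495)–(-0.9117, -0.895, 0.774427)  len=0.7206
  (v5,v7,v1) [++-] → (-0.9117, -0.46362, 1.495)–(-0.9117, -0.895, 1.495)  len=0.4314
  (v3,v7,v2) [-+-] → (-0.9117, 0.895, 1.495)–(-0.9117, 0.895, -0.774427)  len=2.2694
  (v6,v4,v2) [++-] → (-0.9117, 0.46362, -1.495)–(-0.9117, 0.895, -1.495)  len=0.4314
  (v2,v7,v6) [-++] → (-0.9117, 0.895, -0.774427)–(-0.9117, 0.895, -1.495)  len=0.7206

Chained into 1 loop(s):
  loop 1: 8 segments, perimeter = 9.5600
Total perimeter = 9.560


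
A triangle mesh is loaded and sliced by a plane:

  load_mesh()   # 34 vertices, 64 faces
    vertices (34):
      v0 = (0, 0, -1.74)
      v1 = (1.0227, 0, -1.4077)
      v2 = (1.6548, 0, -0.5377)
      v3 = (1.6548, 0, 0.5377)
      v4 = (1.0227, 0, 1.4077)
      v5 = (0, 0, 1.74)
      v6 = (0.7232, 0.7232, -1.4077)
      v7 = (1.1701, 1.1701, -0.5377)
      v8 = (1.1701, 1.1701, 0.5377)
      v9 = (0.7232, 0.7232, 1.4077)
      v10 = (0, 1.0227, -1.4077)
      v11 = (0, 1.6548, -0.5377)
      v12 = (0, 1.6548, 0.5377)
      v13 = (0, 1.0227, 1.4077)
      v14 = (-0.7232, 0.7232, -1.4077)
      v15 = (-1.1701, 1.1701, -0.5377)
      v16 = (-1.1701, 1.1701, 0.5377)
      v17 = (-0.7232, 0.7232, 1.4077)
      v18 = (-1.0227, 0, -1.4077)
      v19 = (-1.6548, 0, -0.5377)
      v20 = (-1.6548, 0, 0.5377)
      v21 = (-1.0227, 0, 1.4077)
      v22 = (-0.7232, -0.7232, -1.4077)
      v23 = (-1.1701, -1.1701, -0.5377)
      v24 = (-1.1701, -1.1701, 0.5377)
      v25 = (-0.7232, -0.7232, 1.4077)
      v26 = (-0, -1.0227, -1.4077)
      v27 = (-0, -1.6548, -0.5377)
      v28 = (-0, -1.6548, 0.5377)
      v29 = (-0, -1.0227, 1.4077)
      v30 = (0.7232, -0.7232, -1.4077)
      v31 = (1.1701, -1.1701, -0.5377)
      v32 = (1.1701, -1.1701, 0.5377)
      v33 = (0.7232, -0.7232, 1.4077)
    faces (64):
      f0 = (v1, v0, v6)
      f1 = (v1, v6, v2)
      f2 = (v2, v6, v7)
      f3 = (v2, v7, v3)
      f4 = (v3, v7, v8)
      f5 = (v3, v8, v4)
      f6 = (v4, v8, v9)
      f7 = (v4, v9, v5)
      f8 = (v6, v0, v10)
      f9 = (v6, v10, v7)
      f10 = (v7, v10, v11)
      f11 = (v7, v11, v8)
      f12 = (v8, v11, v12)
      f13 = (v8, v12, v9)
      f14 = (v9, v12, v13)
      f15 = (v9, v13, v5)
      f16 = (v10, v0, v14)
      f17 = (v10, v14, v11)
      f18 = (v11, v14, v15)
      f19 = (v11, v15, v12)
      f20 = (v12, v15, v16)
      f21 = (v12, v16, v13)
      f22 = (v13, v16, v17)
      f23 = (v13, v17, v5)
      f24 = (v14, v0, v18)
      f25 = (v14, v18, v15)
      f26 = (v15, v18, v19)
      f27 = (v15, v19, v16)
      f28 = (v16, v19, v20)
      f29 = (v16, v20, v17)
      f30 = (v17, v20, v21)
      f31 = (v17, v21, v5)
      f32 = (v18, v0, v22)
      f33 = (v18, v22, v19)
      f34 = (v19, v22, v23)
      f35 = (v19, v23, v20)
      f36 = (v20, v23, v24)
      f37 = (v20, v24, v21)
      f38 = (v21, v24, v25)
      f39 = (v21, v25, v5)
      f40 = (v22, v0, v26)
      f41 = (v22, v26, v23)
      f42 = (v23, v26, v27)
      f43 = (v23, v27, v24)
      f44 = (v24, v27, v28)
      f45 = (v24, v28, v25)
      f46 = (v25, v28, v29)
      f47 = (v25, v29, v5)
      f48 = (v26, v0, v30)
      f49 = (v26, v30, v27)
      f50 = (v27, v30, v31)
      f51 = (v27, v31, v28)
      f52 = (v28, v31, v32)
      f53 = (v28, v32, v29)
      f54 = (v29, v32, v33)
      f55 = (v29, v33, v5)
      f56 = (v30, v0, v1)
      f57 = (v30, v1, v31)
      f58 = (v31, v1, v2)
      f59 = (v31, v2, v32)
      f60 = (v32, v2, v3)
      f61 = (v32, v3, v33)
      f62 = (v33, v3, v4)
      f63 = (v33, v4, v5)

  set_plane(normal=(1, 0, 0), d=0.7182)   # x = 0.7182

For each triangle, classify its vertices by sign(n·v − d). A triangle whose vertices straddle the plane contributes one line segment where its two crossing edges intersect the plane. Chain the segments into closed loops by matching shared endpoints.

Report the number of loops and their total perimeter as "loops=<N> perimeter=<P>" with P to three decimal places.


Straddling triangles (20 of 64):
  (v1,v0,v6) [+-+] → (0.7182, 0, -1.50664)–(0.7182, 0.7182, -1.41)  len=0.7247
  (v4,v9,v5) [++-] → (0.7182, 0.7182, 1.41)–(0.7182, 0, 1.50664)  len=0.7247
  (v6,v0,v10) [+--] → (0.7182, 0.7182, -1.41)–(0.7182, 0.725271, -1.4077)  len=0.0074
  (v6,v10,v7) [+-+] → (0.7182, 0.725271, -1.4077)–(0.7182, 1.11317, -0.873699)  len=0.6600
  (v7,v10,v11) [+--] → (0.7182, 1.11317, -0.873699)–(0.7182, 1.35729, -0.5377)  len=0.4153
  (v7,v11,v8) [+-+] → (0.7182, 1.35729, -0.5377)–(0.7182, 1.35729, 0.122374)  len=0.6601
  (v8,v11,v12) [+--] → (0.7182, 1.35729, 0.122374)–(0.7182, 1.35729, 0.5377)  len=0.4153
  (v8,v12,v9) [+-+] → (0.7182, 1.35729, 0.5377)–(0.7182, 0.729641, 1.40169)  len=1.0679
  (v9,v12,v13) [+--] → (0.7182, 0.729641, 1.40169)–(0.7182, 0.725271, 1.4077)  len=0.0074
  (v9,v13,v5) [+--] → (0.7182, 0.725271, 1.4077)–(0.7182, 0.7182, 1.41)  len=0.0074
  (v26,v0,v30) [--+] → (0.7182, -0.7182, -1.41)–(0.7182, -0.725271, -1.4077)  len=0.0074
  (v26,v30,v27) [-+-] → (0.7182, -0.725271, -1.4077)–(0.7182, -0.729641, -1.40169)  len=0.0074
  (v27,v30,v31) [-++] → (0.7182, -0.729641, -1.40169)–(0.7182, -1.35729, -0.5377)  len=1.0679
  (v27,v31,v28) [-+-] → (0.7182, -1.35729, -0.5377)–(0.7182, -1.35729, -0.122374)  len=0.4153
  (v28,v31,v32) [-++] → (0.7182, -1.35729, -0.122374)–(0.7182, -1.35729, 0.5377)  len=0.6601
  (v28,v32,v29) [-+-] → (0.7182, -1.35729, 0.5377)–(0.7182, -1.11317, 0.873699)  len=0.4153
  (v29,v32,v33) [-++] → (0.7182, -1.11317, 0.873699)–(0.7182, -0.725271, 1.4077)  len=0.6600
  (v29,v33,v5) [-+-] → (0.7182, -0.725271, 1.4077)–(0.7182, -0.7182, 1.41)  len=0.0074
  (v30,v0,v1) [+-+] → (0.7182, -0.7182, -1.41)–(0.7182, 0, -1.50664)  len=0.7247
  (v33,v4,v5) [++-] → (0.7182, 0, 1.50664)–(0.7182, -0.7182, 1.41)  len=0.7247

Chained into 1 loop(s):
  loop 1: 20 segments, perimeter = 9.3806
Total perimeter = 9.381

loops=1 perimeter=9.381


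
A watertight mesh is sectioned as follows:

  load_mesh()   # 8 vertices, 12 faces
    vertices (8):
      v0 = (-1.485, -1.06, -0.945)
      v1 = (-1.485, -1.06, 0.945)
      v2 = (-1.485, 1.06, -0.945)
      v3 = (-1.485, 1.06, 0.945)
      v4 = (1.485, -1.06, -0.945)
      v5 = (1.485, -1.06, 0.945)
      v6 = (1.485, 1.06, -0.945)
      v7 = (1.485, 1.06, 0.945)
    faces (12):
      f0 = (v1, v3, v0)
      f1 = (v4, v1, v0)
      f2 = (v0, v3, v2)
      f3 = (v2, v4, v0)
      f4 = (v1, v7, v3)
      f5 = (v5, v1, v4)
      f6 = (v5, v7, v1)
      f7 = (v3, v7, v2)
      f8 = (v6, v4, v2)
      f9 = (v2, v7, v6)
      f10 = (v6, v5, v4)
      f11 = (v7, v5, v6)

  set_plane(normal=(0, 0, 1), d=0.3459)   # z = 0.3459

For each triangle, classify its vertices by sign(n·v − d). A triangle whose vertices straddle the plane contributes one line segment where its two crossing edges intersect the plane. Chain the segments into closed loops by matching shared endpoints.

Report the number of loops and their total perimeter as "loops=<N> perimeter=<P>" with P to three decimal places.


Straddling triangles (8 of 12):
  (v1,v3,v0) [++-] → (-1.485, 0.387994, 0.3459)–(-1.485, -1.06, 0.3459)  len=1.4480
  (v4,v1,v0) [-+-] → (-0.543557, -1.06, 0.3459)–(-1.485, -1.06, 0.3459)  len=0.9414
  (v0,v3,v2) [-+-] → (-1.485, 0.387994, 0.3459)–(-1.485, 1.06, 0.3459)  len=0.6720
  (v5,v1,v4) [++-] → (-0.543557, -1.06, 0.3459)–(1.485, -1.06, 0.3459)  len=2.0286
  (v3,v7,v2) [++-] → (0.543557, 1.06, 0.3459)–(-1.485, 1.06, 0.3459)  len=2.0286
  (v2,v7,v6) [-+-] → (0.543557, 1.06, 0.3459)–(1.485, 1.06, 0.3459)  len=0.9414
  (v6,v5,v4) [-+-] → (1.485, -0.387994, 0.3459)–(1.485, -1.06, 0.3459)  len=0.6720
  (v7,v5,v6) [++-] → (1.485, -0.387994, 0.3459)–(1.485, 1.06, 0.3459)  len=1.4480

Chained into 1 loop(s):
  loop 1: 8 segments, perimeter = 10.1800
Total perimeter = 10.180

loops=1 perimeter=10.180


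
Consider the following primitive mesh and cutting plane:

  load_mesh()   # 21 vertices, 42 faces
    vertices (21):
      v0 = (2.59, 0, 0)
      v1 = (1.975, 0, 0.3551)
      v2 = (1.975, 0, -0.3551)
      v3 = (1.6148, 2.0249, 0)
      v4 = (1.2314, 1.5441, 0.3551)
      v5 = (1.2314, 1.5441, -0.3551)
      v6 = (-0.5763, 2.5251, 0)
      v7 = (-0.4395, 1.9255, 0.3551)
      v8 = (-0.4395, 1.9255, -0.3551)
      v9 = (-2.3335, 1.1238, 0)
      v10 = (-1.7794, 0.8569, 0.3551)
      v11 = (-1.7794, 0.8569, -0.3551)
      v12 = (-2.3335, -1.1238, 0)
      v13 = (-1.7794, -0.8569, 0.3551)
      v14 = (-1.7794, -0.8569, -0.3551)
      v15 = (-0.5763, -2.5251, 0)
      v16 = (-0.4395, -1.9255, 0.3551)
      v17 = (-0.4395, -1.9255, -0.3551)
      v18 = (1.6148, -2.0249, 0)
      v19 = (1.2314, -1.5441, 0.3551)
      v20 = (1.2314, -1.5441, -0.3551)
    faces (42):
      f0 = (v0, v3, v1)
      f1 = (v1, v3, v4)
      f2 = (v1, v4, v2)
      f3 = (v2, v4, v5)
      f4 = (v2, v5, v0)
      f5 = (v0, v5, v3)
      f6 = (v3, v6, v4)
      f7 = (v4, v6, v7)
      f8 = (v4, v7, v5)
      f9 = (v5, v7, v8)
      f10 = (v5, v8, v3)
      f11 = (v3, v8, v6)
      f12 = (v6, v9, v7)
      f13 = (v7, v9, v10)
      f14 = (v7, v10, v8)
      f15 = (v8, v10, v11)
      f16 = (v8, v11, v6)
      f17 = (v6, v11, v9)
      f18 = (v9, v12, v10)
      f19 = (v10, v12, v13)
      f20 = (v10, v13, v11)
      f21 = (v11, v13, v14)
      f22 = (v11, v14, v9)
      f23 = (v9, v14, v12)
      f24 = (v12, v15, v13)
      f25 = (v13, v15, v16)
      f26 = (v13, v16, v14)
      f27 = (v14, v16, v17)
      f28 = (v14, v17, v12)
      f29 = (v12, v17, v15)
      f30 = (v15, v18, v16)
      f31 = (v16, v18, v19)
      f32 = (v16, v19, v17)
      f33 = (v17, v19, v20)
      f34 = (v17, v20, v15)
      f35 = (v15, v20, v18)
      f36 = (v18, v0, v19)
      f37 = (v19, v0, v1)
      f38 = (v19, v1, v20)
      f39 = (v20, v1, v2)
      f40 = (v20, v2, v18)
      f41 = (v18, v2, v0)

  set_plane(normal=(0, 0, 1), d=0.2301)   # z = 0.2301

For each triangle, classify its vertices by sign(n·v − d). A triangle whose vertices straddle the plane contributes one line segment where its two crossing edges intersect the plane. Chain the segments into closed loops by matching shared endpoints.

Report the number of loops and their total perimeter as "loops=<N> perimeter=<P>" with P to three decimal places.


Straddling triangles (28 of 42):
  (v0,v3,v1) [--+] → (1.8482, 0.712792, 0.2301)–(2.19149, 0, 0.2301)  len=0.7911
  (v1,v3,v4) [+-+] → (1.8482, 0.712792, 0.2301)–(1.36636, 1.71335, 0.2301)  len=1.1105
  (v1,v4,v2) [++-] → (1.36228, 1.27233, 0.2301)–(1.975, 0, 0.2301)  len=1.4122
  (v2,v4,v5) [-+-] → (1.36228, 1.27233, 0.2301)–(1.2314, 1.5441, 0.2301)  len=0.3016
  (v3,v6,v4) [--+] → (0.595065, 1.88943, 0.2301)–(1.36636, 1.71335, 0.2301)  len=0.7911
  (v4,v6,v7) [+-+] → (0.595065, 1.88943, 0.2301)–(-0.487655, 2.13657, 0.2301)  len=1.1106
  (v4,v7,v5) [++-] → (-0.14541, 1.85837, 0.2301)–(1.2314, 1.5441, 0.2301)  len=1.4122
  (v5,v7,v8) [-+-] → (-0.14541, 1.85837, 0.2301)–(-0.4395, 1.9255, 0.2301)  len=0.3017
  (v6,v9,v7) [--+] → (-1.10621, 1.64329, 0.2301)–(-0.487655, 2.13657, 0.2301)  len=0.7912
  (v7,v9,v10) [+-+] → (-1.10621, 1.64329, 0.2301)–(-1.97445, 0.950852, 0.2301)  len=1.1105
  (v7,v10,v8) [++-] → (-1.54357, 1.04498, 0.2301)–(-0.4395, 1.9255, 0.2301)  len=1.4122
  (v8,v10,v11) [-+-] → (-1.54357, 1.04498, 0.2301)–(-1.7794, 0.8569, 0.2301)  len=0.3016
  (v9,v12,v10) [--+] → (-1.97445, 0.159667, 0.2301)–(-1.97445, 0.950852, 0.2301)  len=0.7912
  (v10,v12,v13) [+-+] → (-1.97445, 0.159667, 0.2301)–(-1.97445, -0.950852, 0.2301)  len=1.1105
  (v10,v13,v11) [++-] → (-1.7794, -0.55526, 0.2301)–(-1.7794, 0.8569, 0.2301)  len=1.4122
  (v11,v13,v14) [-+-] → (-1.7794, -0.55526, 0.2301)–(-1.7794, -0.8569, 0.2301)  len=0.3016
  (v12,v15,v13) [--+] → (-1.35589, -1.44413, 0.2301)–(-1.97445, -0.950852, 0.2301)  len=0.7912
  (v13,v15,v16) [+-+] → (-1.35589, -1.44413, 0.2301)–(-0.487655, -2.13657, 0.2301)  len=1.1105
  (v13,v16,v14) [++-] → (-0.675331, -1.73742, 0.2301)–(-1.7794, -0.8569, 0.2301)  len=1.4122
  (v14,v16,v17) [-+-] → (-0.675331, -1.73742, 0.2301)–(-0.4395, -1.9255, 0.2301)  len=0.3016
  (v15,v18,v16) [--+] → (0.283641, -1.96049, 0.2301)–(-0.487655, -2.13657, 0.2301)  len=0.7911
  (v16,v18,v19) [+-+] → (0.283641, -1.96049, 0.2301)–(1.36636, -1.71335, 0.2301)  len=1.1106
  (v16,v19,v17) [++-] → (0.93731, -1.61123, 0.2301)–(-0.4395, -1.9255, 0.2301)  len=1.4122
  (v17,v19,v20) [-+-] → (0.93731, -1.61123, 0.2301)–(1.2314, -1.5441, 0.2301)  len=0.3017
  (v18,v0,v19) [--+] → (1.70965, -1.00056, 0.2301)–(1.36636, -1.71335, 0.2301)  len=0.7911
  (v19,v0,v1) [+-+] → (1.70965, -1.00056, 0.2301)–(2.19149, 0, 0.2301)  len=1.1105
  (v19,v1,v20) [++-] → (1.84412, -0.271772, 0.2301)–(1.2314, -1.5441, 0.2301)  len=1.4122
  (v20,v1,v2) [-+-] → (1.84412, -0.271772, 0.2301)–(1.975, 0, 0.2301)  len=0.3016

Chained into 2 loop(s):
  loop 1: 14 segments, perimeter = 13.3119
  loop 2: 14 segments, perimeter = 11.9969
Total perimeter = 25.309

loops=2 perimeter=25.309


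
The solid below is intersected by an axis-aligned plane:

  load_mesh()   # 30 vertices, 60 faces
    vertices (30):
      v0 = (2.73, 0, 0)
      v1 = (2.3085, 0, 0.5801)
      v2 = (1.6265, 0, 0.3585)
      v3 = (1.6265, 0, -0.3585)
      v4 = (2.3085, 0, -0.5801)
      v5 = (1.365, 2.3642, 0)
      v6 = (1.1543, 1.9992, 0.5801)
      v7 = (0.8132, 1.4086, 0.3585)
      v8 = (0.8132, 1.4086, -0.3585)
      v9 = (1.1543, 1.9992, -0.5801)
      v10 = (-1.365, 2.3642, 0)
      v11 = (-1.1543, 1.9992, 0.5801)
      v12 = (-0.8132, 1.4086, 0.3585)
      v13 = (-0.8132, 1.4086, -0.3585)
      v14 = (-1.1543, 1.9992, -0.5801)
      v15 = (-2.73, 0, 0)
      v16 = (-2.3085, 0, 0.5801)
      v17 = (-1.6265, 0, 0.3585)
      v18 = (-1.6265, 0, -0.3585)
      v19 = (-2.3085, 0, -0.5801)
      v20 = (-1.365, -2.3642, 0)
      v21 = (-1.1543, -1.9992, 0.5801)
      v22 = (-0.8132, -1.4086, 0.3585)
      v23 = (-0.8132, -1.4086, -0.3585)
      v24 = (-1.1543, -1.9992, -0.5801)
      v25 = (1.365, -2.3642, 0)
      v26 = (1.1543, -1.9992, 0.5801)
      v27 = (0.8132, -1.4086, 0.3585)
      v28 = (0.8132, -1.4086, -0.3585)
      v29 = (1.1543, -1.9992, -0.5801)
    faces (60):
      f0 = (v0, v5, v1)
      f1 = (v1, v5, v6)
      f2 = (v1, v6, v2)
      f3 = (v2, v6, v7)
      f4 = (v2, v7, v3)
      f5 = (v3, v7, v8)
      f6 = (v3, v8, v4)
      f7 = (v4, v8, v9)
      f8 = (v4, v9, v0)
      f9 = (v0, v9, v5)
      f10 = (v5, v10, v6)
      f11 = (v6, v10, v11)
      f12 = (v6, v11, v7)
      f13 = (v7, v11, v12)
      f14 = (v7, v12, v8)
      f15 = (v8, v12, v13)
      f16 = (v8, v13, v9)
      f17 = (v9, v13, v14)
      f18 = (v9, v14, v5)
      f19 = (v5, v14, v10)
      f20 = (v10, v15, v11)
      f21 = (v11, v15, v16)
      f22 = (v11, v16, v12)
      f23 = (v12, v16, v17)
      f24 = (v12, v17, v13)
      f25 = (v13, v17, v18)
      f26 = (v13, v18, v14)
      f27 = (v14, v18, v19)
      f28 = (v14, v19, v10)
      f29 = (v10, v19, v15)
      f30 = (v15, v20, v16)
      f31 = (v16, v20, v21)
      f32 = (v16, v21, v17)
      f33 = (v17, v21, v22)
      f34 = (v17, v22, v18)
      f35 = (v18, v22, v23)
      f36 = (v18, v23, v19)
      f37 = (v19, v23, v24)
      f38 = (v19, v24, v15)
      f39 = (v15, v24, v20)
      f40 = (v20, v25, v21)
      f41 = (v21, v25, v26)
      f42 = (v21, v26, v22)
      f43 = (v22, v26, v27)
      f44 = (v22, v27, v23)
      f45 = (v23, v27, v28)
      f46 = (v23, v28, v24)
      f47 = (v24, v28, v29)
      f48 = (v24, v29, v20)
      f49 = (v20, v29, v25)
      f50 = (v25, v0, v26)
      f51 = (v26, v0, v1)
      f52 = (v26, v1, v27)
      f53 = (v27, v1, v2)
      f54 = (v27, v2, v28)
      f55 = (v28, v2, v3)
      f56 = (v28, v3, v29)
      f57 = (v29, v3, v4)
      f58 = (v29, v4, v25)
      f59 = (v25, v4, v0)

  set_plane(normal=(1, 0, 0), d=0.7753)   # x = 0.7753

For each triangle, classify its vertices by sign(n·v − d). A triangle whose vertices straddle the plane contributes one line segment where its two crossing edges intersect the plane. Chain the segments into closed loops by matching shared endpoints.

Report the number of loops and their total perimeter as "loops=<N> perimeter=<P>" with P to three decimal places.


Straddling triangles (20 of 60):
  (v5,v10,v6) [+-+] → (0.7753, 2.3642, 0)–(0.7753, 2.05411, 0.492831)  len=0.5823
  (v6,v10,v11) [+--] → (0.7753, 2.05411, 0.492831)–(0.7753, 1.9992, 0.5801)  len=0.1031
  (v6,v11,v7) [+-+] → (0.7753, 1.9992, 0.5801)–(0.7753, 1.41998, 0.362769)  len=0.6187
  (v7,v11,v12) [+--] → (0.7753, 1.41998, 0.362769)–(0.7753, 1.4086, 0.3585)  len=0.0122
  (v7,v12,v8) [+-+] → (0.7753, 1.4086, 0.3585)–(0.7753, 1.4086, -0.341792)  len=0.7003
  (v8,v12,v13) [+--] → (0.7753, 1.4086, -0.341792)–(0.7753, 1.4086, -0.3585)  len=0.0167
  (v8,v13,v9) [+-+] → (0.7753, 1.4086, -0.3585)–(0.7753, 1.88543, -0.537413)  len=0.5093
  (v9,v13,v14) [+--] → (0.7753, 1.88543, -0.537413)–(0.7753, 1.9992, -0.5801)  len=0.1215
  (v9,v14,v5) [+-+] → (0.7753, 1.9992, -0.5801)–(0.7753, 2.27876, -0.135786)  len=0.5249
  (v5,v14,v10) [+--] → (0.7753, 2.27876, -0.135786)–(0.7753, 2.3642, 0)  len=0.1604
  (v20,v25,v21) [-+-] → (0.7753, -2.3642, 0)–(0.7753, -2.27876, 0.135786)  len=0.1604
  (v21,v25,v26) [-++] → (0.7753, -2.27876, 0.135786)–(0.7753, -1.9992, 0.5801)  len=0.5249
  (v21,v26,v22) [-+-] → (0.7753, -1.9992, 0.5801)–(0.7753, -1.88543, 0.537413)  len=0.1215
  (v22,v26,v27) [-++] → (0.7753, -1.88543, 0.537413)–(0.7753, -1.4086, 0.3585)  len=0.5093
  (v22,v27,v23) [-+-] → (0.7753, -1.4086, 0.3585)–(0.7753, -1.4086, 0.341792)  len=0.0167
  (v23,v27,v28) [-++] → (0.7753, -1.4086, 0.341792)–(0.7753, -1.4086, -0.3585)  len=0.7003
  (v23,v28,v24) [-+-] → (0.7753, -1.4086, -0.3585)–(0.7753, -1.41998, -0.362769)  len=0.0122
  (v24,v28,v29) [-++] → (0.7753, -1.41998, -0.362769)–(0.7753, -1.9992, -0.5801)  len=0.6187
  (v24,v29,v20) [-+-] → (0.7753, -1.9992, -0.5801)–(0.7753, -2.05411, -0.492831)  len=0.1031
  (v20,v29,v25) [-++] → (0.7753, -2.05411, -0.492831)–(0.7753, -2.3642, 0)  len=0.5823

Chained into 2 loop(s):
  loop 1: 10 segments, perimeter = 3.3494
  loop 2: 10 segments, perimeter = 3.3494
Total perimeter = 6.699

loops=2 perimeter=6.699


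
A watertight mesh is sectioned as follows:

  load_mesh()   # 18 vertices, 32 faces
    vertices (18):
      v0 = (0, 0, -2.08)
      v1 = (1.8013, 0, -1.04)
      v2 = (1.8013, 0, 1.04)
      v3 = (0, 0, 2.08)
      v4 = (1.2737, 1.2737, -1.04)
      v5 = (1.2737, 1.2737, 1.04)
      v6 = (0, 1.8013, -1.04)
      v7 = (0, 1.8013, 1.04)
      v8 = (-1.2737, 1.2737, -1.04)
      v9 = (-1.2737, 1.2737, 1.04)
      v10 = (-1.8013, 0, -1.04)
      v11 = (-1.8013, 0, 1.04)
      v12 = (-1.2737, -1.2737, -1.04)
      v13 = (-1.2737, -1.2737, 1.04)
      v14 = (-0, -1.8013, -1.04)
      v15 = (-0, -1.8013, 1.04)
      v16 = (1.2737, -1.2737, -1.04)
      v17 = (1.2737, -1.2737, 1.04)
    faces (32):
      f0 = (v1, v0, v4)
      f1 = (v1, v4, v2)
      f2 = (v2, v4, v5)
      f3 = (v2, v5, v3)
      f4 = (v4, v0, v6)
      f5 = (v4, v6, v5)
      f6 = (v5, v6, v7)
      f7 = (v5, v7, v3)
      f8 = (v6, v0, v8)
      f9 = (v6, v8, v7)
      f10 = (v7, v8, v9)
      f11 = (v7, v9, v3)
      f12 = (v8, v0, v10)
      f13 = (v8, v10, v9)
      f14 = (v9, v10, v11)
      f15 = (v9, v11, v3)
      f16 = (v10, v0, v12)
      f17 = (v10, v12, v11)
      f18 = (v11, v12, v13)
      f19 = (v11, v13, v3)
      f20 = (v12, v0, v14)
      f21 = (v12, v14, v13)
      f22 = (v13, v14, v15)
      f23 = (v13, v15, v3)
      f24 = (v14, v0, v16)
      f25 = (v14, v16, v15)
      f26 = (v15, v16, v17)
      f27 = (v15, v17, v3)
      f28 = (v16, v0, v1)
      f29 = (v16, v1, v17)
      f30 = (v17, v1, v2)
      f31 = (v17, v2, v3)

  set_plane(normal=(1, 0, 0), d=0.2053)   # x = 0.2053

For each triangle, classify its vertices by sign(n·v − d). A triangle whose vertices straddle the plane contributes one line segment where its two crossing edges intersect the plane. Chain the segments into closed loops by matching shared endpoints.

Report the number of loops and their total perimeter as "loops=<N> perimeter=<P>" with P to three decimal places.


Straddling triangles (12 of 32):
  (v1,v0,v4) [+-+] → (0.2053, 0, -1.96147)–(0.2053, 0.2053, -1.91237)  len=0.2111
  (v2,v5,v3) [++-] → (0.2053, 0.2053, 1.91237)–(0.2053, 0, 1.96147)  len=0.2111
  (v4,v0,v6) [+--] → (0.2053, 0.2053, -1.91237)–(0.2053, 1.71626, -1.04)  len=1.7447
  (v4,v6,v5) [+-+] → (0.2053, 1.71626, -1.04)–(0.2053, 1.71626, -0.704737)  len=0.3353
  (v5,v6,v7) [+--] → (0.2053, 1.71626, -0.704737)–(0.2053, 1.71626, 1.04)  len=1.7447
  (v5,v7,v3) [+--] → (0.2053, 1.71626, 1.04)–(0.2053, 0.2053, 1.91237)  len=1.7447
  (v14,v0,v16) [--+] → (0.2053, -0.2053, -1.91237)–(0.2053, -1.71626, -1.04)  len=1.7447
  (v14,v16,v15) [-+-] → (0.2053, -1.71626, -1.04)–(0.2053, -1.71626, 0.704737)  len=1.7447
  (v15,v16,v17) [-++] → (0.2053, -1.71626, 0.704737)–(0.2053, -1.71626, 1.04)  len=0.3353
  (v15,v17,v3) [-+-] → (0.2053, -1.71626, 1.04)–(0.2053, -0.2053, 1.91237)  len=1.7447
  (v16,v0,v1) [+-+] → (0.2053, -0.2053, -1.91237)–(0.2053, 0, -1.96147)  len=0.2111
  (v17,v2,v3) [++-] → (0.2053, 0, 1.96147)–(0.2053, -0.2053, 1.91237)  len=0.2111

Chained into 1 loop(s):
  loop 1: 12 segments, perimeter = 11.9832
Total perimeter = 11.983

loops=1 perimeter=11.983
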